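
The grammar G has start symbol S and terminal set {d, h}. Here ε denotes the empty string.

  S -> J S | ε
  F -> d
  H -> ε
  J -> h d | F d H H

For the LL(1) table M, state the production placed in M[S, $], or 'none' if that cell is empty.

FIRST(F) = {d}
FIRST(H) = {ε}
FIRST(J) = {d, h}  (via F d H H)
FIRST(S) = {ε, d, h}  (via J S)
FOLLOW(S) includes $ since S is the start symbol.
FOLLOW(S): in S->J S, the suffix after S is empty (adds nothing new). Thus FOLLOW(S) = {$}.
For S -> J S: FIRST(J S) = {d, h}, so it goes in M[S, t] for t ∈ {d, h}.
For S -> ε: FIRST(ε) = {ε}, so it goes in M[S, t] for t ∈ {}; since ε ∈ FIRST, also for every t ∈ FOLLOW(S) = {$}.

S -> ε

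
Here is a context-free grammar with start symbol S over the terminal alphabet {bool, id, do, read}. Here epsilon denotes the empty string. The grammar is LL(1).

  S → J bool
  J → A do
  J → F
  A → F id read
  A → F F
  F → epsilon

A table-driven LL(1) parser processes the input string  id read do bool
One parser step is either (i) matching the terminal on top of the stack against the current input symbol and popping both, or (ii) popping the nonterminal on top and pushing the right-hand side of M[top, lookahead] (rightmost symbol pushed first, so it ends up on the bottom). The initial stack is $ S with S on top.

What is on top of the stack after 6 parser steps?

     Stack                Input              Action
  1  $ S                  id read do bool $  expand S → J bool
  2  $ bool J             id read do bool $  expand J → A do
  3  $ bool do A          id read do bool $  expand A → F id read
  4  $ bool do read id F  id read do bool $  expand F → epsilon
  5  $ bool do read id    id read do bool $  match id
  6  $ bool do read       read do bool $     match read
Stack after step 6: $ bool do (top = do).

do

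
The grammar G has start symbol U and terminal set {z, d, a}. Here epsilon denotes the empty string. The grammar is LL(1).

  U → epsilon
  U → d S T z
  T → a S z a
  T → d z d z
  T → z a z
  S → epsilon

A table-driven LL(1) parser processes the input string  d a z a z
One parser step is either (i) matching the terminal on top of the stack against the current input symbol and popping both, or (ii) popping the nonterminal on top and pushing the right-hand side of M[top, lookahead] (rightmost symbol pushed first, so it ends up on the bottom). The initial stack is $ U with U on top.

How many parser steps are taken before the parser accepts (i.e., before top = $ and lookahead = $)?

     Stack        Input        Action
  1  $ U          d a z a z $  expand U → d S T z
  2  $ z T S d    d a z a z $  match d
  3  $ z T S      a z a z $    expand S → epsilon
  4  $ z T        a z a z $    expand T → a S z a
  5  $ z a z S a  a z a z $    match a
  6  $ z a z S    z a z $      expand S → epsilon
  7  $ z a z      z a z $      match z
  8  $ z a        a z $        match a
  9  $ z          z $          match z
Accept reached after 9 steps.

9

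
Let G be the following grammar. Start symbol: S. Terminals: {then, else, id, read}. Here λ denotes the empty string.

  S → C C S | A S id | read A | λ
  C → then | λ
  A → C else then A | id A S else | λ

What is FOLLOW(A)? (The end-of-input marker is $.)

{$, else, id, read, then}

FIRST(C): from C→then we get {then}; from C→λ we get {λ}. So FIRST(C) = {λ, then}.
FIRST(A): from A→C else then A we get {else, then}; from A→id A S else we get {id}; from A→λ we get {λ}. So FIRST(A) = {λ, else, id, then}.
FIRST(S): from S→C C S we get {λ, else, id, read, then}; from S→A S id we get {else, id, read, then}; from S→read A we get {read}; from S→λ we get {λ}. So FIRST(S) = {λ, else, id, read, then}.
FOLLOW(S) includes $ since S is the start symbol.
FOLLOW(S): in S→C C S, the suffix after S is empty (adds nothing new); in S→A S id, S is followed by id with FIRST {id}; in A→id A S else, S is followed by else with FIRST {else}. Thus FOLLOW(S) = {$, else, id}.
FOLLOW(C): in S→C C S (occurrence 1), C is followed by C S with FIRST {λ, else, id, read, then}; in S→C C S (occurrence 1), the suffix after C is nullable, so FOLLOW(C) ⊇ FOLLOW(S) = {$, else, id}; in S→C C S (occurrence 2), C is followed by S with FIRST {λ, else, id, read, then}; in S→C C S (occurrence 2), the suffix after C is nullable, so FOLLOW(C) ⊇ FOLLOW(S) = {$, else, id}; in A→C else then A, C is followed by else then A with FIRST {else}. Thus FOLLOW(C) = {$, else, id, read, then}.
FOLLOW(A): in S→A S id, A is followed by S id with FIRST {else, id, read, then}; in S→read A, the suffix after A is empty, so FOLLOW(A) ⊇ FOLLOW(S) = {$, else, id}; in A→C else then A, the suffix after A is empty (adds nothing new); in A→id A S else, A is followed by S else with FIRST {else, id, read, then}. Thus FOLLOW(A) = {$, else, id, read, then}.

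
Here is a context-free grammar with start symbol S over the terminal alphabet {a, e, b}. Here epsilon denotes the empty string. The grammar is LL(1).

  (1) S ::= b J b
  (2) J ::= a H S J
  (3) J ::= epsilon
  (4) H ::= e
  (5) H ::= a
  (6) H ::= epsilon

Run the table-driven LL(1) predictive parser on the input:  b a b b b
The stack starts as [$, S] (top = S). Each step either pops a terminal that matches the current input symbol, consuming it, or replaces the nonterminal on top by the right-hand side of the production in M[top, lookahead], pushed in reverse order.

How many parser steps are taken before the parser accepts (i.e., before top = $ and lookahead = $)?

      Stack        Input        Action
   1  $ S          b a b b b $  expand S ::= b J b
   2  $ b J b      b a b b b $  match b
   3  $ b J        a b b b $    expand J ::= a H S J
   4  $ b J S H a  a b b b $    match a
   5  $ b J S H    b b b $      expand H ::= epsilon
   6  $ b J S      b b b $      expand S ::= b J b
   7  $ b J b J b  b b b $      match b
   8  $ b J b J    b b $        expand J ::= epsilon
   9  $ b J b      b b $        match b
  10  $ b J        b $          expand J ::= epsilon
  11  $ b          b $          match b
Accept reached after 11 steps.

11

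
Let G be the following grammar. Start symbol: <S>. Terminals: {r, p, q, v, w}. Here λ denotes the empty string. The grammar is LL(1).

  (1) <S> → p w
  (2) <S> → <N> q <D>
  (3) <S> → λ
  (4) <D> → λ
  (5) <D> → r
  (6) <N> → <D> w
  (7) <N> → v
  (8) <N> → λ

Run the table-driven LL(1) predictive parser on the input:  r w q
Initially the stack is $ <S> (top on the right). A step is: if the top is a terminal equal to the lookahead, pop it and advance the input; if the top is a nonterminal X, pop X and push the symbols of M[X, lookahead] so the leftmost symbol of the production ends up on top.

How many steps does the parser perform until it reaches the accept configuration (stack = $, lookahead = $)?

7

step 1: stack=$ <S>  input=r w q $  — expand <S> → <N> q <D>
step 2: stack=$ <D> q <N>  input=r w q $  — expand <N> → <D> w
step 3: stack=$ <D> q w <D>  input=r w q $  — expand <D> → r
step 4: stack=$ <D> q w r  input=r w q $  — match r
step 5: stack=$ <D> q w  input=w q $  — match w
step 6: stack=$ <D> q  input=q $  — match q
step 7: stack=$ <D>  input=$  — expand <D> → λ
Accept reached after 7 steps.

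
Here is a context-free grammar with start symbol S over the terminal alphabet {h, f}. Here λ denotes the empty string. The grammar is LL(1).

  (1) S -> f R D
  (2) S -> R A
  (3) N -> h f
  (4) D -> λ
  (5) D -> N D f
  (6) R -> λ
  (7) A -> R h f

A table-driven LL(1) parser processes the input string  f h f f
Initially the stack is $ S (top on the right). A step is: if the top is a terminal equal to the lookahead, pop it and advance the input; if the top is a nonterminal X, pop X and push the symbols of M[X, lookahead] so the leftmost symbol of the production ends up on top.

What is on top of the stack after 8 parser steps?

f

     Stack      Input      Action
  1  $ S        f h f f $  expand S -> f R D
  2  $ D R f    f h f f $  match f
  3  $ D R      h f f $    expand R -> λ
  4  $ D        h f f $    expand D -> N D f
  5  $ f D N    h f f $    expand N -> h f
  6  $ f D f h  h f f $    match h
  7  $ f D f    f f $      match f
  8  $ f D      f $        expand D -> λ
Stack after step 8: $ f (top = f).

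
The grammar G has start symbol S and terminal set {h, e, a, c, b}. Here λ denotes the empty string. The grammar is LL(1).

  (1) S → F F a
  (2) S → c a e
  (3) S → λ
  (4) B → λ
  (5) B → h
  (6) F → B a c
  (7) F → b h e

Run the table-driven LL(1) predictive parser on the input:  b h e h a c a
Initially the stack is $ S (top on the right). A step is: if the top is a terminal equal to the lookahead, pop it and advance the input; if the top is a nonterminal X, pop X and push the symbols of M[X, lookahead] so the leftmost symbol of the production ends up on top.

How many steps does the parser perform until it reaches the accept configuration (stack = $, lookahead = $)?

11

      Stack        Input            Action
   1  $ S          b h e h a c a $  expand S → F F a
   2  $ a F F      b h e h a c a $  expand F → b h e
   3  $ a F e h b  b h e h a c a $  match b
   4  $ a F e h    h e h a c a $    match h
   5  $ a F e      e h a c a $      match e
   6  $ a F        h a c a $        expand F → B a c
   7  $ a c a B    h a c a $        expand B → h
   8  $ a c a h    h a c a $        match h
   9  $ a c a      a c a $          match a
  10  $ a c        c a $            match c
  11  $ a          a $              match a
Accept reached after 11 steps.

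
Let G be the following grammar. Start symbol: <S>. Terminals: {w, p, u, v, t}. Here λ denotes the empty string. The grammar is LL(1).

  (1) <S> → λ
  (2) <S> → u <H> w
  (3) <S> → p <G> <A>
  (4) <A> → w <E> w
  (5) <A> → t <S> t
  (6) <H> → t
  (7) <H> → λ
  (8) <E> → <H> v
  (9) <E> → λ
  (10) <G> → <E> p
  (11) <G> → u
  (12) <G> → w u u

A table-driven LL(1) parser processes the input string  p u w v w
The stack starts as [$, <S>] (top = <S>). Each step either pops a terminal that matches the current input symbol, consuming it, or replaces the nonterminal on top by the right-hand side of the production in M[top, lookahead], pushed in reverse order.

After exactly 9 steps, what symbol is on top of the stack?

step 1: stack=$ <S>  input=p u w v w $  — expand <S> → p <G> <A>
step 2: stack=$ <A> <G> p  input=p u w v w $  — match p
step 3: stack=$ <A> <G>  input=u w v w $  — expand <G> → u
step 4: stack=$ <A> u  input=u w v w $  — match u
step 5: stack=$ <A>  input=w v w $  — expand <A> → w <E> w
step 6: stack=$ w <E> w  input=w v w $  — match w
step 7: stack=$ w <E>  input=v w $  — expand <E> → <H> v
step 8: stack=$ w v <H>  input=v w $  — expand <H> → λ
step 9: stack=$ w v  input=v w $  — match v
Stack after step 9: $ w (top = w).

w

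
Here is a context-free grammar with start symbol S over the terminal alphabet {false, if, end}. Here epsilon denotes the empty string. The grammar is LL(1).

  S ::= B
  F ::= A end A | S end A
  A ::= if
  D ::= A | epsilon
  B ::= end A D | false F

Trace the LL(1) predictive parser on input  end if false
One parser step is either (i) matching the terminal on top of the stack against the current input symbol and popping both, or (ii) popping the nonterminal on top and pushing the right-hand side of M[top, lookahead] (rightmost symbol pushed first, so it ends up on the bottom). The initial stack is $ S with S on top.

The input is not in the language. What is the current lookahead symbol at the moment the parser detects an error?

false

     Stack      Input           Action
  1  $ S        end if false $  expand S ::= B
  2  $ B        end if false $  expand B ::= end A D
  3  $ D A end  end if false $  match end
  4  $ D A      if false $      expand A ::= if
  5  $ D if     if false $      match if
  6  $ D        false $         error: M[D, false] is empty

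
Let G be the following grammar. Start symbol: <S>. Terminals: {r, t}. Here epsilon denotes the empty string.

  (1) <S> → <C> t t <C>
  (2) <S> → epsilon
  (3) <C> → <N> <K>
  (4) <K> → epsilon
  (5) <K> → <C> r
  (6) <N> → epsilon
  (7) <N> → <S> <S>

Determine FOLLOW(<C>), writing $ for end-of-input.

FIRST(<S>): from <S>→<C> t t <C> we get {r, t}; from <S>→epsilon we get {epsilon}. So FIRST(<S>) = {epsilon, r, t}.
FIRST(<N>): from <N>→epsilon we get {epsilon}; from <N>→<S> <S> we get {epsilon, r, t}. So FIRST(<N>) = {epsilon, r, t}.
FIRST(<C>): from <C>→<N> <K> we get {epsilon, r, t}. So FIRST(<C>) = {epsilon, r, t}.
FIRST(<K>): from <K>→epsilon we get {epsilon}; from <K>→<C> r we get {r, t}. So FIRST(<K>) = {epsilon, r, t}.
FOLLOW(<S>) includes $ since <S> is the start symbol.
FOLLOW(<S>): in <N>→<S> <S> (occurrence 1), <S> is followed by <S> with FIRST {epsilon, r, t}; in <N>→<S> <S> (occurrence 1), the suffix after <S> is nullable, so FOLLOW(<S>) ⊇ FOLLOW(<N>) = {$, r, t}; in <N>→<S> <S> (occurrence 2), the suffix after <S> is empty, so FOLLOW(<S>) ⊇ FOLLOW(<N>) = {$, r, t}. Thus FOLLOW(<S>) = {$, r, t}.
FOLLOW(<C>): in <S>→<C> t t <C> (occurrence 1), <C> is followed by t t <C> with FIRST {t}; in <S>→<C> t t <C> (occurrence 2), the suffix after <C> is empty, so FOLLOW(<C>) ⊇ FOLLOW(<S>) = {$, r, t}; in <K>→<C> r, <C> is followed by r with FIRST {r}. Thus FOLLOW(<C>) = {$, r, t}.
FOLLOW(<K>): in <C>→<N> <K>, the suffix after <K> is empty, so FOLLOW(<K>) ⊇ FOLLOW(<C>) = {$, r, t}. Thus FOLLOW(<K>) = {$, r, t}.
FOLLOW(<N>): in <C>→<N> <K>, <N> is followed by <K> with FIRST {epsilon, r, t}; in <C>→<N> <K>, the suffix after <N> is nullable, so FOLLOW(<N>) ⊇ FOLLOW(<C>) = {$, r, t}. Thus FOLLOW(<N>) = {$, r, t}.

{$, r, t}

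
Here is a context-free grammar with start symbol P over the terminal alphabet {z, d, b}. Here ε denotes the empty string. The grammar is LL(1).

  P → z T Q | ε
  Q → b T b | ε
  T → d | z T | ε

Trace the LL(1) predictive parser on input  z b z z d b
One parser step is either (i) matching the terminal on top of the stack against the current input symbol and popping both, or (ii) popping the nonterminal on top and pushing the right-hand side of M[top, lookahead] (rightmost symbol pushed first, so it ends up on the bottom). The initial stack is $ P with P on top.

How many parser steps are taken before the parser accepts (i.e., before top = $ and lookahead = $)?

12

      Stack    Input          Action
   1  $ P      z b z z d b $  expand P → z T Q
   2  $ Q T z  z b z z d b $  match z
   3  $ Q T    b z z d b $    expand T → ε
   4  $ Q      b z z d b $    expand Q → b T b
   5  $ b T b  b z z d b $    match b
   6  $ b T    z z d b $      expand T → z T
   7  $ b T z  z z d b $      match z
   8  $ b T    z d b $        expand T → z T
   9  $ b T z  z d b $        match z
  10  $ b T    d b $          expand T → d
  11  $ b d    d b $          match d
  12  $ b      b $            match b
Accept reached after 12 steps.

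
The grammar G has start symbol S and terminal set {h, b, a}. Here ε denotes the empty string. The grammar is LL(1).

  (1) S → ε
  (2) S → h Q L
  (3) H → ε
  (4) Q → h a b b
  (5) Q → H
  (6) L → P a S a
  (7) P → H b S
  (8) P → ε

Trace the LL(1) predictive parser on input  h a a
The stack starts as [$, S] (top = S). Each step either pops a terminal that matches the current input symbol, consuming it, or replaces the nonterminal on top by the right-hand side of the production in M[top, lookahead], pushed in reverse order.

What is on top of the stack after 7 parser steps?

     Stack      Input    Action
  1  $ S        h a a $  expand S → h Q L
  2  $ L Q h    h a a $  match h
  3  $ L Q      a a $    expand Q → H
  4  $ L H      a a $    expand H → ε
  5  $ L        a a $    expand L → P a S a
  6  $ a S a P  a a $    expand P → ε
  7  $ a S a    a a $    match a
Stack after step 7: $ a S (top = S).

S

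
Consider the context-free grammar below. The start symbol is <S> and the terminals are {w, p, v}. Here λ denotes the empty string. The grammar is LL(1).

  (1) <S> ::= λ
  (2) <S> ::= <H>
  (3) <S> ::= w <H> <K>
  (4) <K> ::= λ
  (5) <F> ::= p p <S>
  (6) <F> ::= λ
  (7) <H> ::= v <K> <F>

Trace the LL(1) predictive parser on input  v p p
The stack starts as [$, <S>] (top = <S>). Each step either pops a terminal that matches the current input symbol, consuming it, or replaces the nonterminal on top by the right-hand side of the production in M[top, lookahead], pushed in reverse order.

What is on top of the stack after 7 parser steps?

     Stack        Input    Action
  1  $ <S>        v p p $  expand <S> ::= <H>
  2  $ <H>        v p p $  expand <H> ::= v <K> <F>
  3  $ <F> <K> v  v p p $  match v
  4  $ <F> <K>    p p $    expand <K> ::= λ
  5  $ <F>        p p $    expand <F> ::= p p <S>
  6  $ <S> p p    p p $    match p
  7  $ <S> p      p $      match p
Stack after step 7: $ <S> (top = <S>).

<S>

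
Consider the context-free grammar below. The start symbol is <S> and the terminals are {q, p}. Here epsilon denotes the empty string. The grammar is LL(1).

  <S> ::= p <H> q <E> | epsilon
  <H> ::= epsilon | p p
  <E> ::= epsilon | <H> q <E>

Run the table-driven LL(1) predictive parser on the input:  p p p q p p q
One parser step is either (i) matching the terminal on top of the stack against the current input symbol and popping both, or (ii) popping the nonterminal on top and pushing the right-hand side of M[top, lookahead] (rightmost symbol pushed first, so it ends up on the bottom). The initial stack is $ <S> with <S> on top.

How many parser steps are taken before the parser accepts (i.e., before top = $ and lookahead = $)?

step 1: stack=$ <S>  input=p p p q p p q $  — expand <S> ::= p <H> q <E>
step 2: stack=$ <E> q <H> p  input=p p p q p p q $  — match p
step 3: stack=$ <E> q <H>  input=p p q p p q $  — expand <H> ::= p p
step 4: stack=$ <E> q p p  input=p p q p p q $  — match p
step 5: stack=$ <E> q p  input=p q p p q $  — match p
step 6: stack=$ <E> q  input=q p p q $  — match q
step 7: stack=$ <E>  input=p p q $  — expand <E> ::= <H> q <E>
step 8: stack=$ <E> q <H>  input=p p q $  — expand <H> ::= p p
step 9: stack=$ <E> q p p  input=p p q $  — match p
step 10: stack=$ <E> q p  input=p q $  — match p
step 11: stack=$ <E> q  input=q $  — match q
step 12: stack=$ <E>  input=$  — expand <E> ::= epsilon
Accept reached after 12 steps.

12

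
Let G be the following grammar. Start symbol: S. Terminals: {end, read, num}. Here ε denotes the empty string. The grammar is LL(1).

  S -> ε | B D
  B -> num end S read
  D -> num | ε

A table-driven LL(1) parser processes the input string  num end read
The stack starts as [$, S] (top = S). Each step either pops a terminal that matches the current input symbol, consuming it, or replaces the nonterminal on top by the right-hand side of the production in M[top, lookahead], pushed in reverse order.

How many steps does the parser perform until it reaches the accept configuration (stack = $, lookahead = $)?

step 1: stack=$ S  input=num end read $  — expand S -> B D
step 2: stack=$ D B  input=num end read $  — expand B -> num end S read
step 3: stack=$ D read S end num  input=num end read $  — match num
step 4: stack=$ D read S end  input=end read $  — match end
step 5: stack=$ D read S  input=read $  — expand S -> ε
step 6: stack=$ D read  input=read $  — match read
step 7: stack=$ D  input=$  — expand D -> ε
Accept reached after 7 steps.

7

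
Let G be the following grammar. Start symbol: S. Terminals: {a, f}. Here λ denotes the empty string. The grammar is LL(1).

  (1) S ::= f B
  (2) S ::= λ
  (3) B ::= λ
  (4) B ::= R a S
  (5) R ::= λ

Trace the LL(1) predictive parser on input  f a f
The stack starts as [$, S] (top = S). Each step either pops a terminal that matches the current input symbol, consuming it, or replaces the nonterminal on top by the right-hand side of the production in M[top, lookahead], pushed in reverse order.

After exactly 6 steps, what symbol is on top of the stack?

f

     Stack    Input    Action
  1  $ S      f a f $  expand S ::= f B
  2  $ B f    f a f $  match f
  3  $ B      a f $    expand B ::= R a S
  4  $ S a R  a f $    expand R ::= λ
  5  $ S a    a f $    match a
  6  $ S      f $      expand S ::= f B
Stack after step 6: $ B f (top = f).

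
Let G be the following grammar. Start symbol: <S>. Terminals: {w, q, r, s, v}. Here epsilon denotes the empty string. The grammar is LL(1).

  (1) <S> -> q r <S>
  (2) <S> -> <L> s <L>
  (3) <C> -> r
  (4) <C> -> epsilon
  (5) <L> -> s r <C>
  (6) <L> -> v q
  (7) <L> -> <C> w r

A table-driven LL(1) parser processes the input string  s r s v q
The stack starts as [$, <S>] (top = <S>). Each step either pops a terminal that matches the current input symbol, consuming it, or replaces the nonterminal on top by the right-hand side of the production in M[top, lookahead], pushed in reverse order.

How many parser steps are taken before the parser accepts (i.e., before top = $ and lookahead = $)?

9

step 1: stack=$ <S>  input=s r s v q $  — expand <S> -> <L> s <L>
step 2: stack=$ <L> s <L>  input=s r s v q $  — expand <L> -> s r <C>
step 3: stack=$ <L> s <C> r s  input=s r s v q $  — match s
step 4: stack=$ <L> s <C> r  input=r s v q $  — match r
step 5: stack=$ <L> s <C>  input=s v q $  — expand <C> -> epsilon
step 6: stack=$ <L> s  input=s v q $  — match s
step 7: stack=$ <L>  input=v q $  — expand <L> -> v q
step 8: stack=$ q v  input=v q $  — match v
step 9: stack=$ q  input=q $  — match q
Accept reached after 9 steps.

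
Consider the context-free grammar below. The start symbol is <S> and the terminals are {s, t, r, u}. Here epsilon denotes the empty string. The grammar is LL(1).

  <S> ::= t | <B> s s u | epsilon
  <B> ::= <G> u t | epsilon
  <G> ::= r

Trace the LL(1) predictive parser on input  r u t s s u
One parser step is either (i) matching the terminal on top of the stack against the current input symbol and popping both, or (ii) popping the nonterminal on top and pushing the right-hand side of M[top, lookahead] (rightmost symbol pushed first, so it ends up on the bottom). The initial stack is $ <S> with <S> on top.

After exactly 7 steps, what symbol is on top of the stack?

     Stack            Input          Action
  1  $ <S>            r u t s s u $  expand <S> ::= <B> s s u
  2  $ u s s <B>      r u t s s u $  expand <B> ::= <G> u t
  3  $ u s s t u <G>  r u t s s u $  expand <G> ::= r
  4  $ u s s t u r    r u t s s u $  match r
  5  $ u s s t u      u t s s u $    match u
  6  $ u s s t        t s s u $      match t
  7  $ u s s          s s u $        match s
Stack after step 7: $ u s (top = s).

s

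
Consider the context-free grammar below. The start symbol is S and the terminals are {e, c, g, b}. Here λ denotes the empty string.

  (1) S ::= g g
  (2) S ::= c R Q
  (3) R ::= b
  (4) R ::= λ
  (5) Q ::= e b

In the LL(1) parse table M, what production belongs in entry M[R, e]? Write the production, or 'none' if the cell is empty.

FIRST(S) = {c, g}
FIRST(R) = {λ, b}
FIRST(Q) = {e}
FOLLOW(S) includes $ since S is the start symbol.
FOLLOW(R): in S::=c R Q, R is followed by Q with FIRST {e}. Thus FOLLOW(R) = {e}.
For R ::= b: FIRST(b) = {b}, so it goes in M[R, t] for t ∈ {b}.
For R ::= λ: FIRST(λ) = {λ}, so it goes in M[R, t] for t ∈ {}; since λ ∈ FIRST, also for every t ∈ FOLLOW(R) = {e}.

R ::= λ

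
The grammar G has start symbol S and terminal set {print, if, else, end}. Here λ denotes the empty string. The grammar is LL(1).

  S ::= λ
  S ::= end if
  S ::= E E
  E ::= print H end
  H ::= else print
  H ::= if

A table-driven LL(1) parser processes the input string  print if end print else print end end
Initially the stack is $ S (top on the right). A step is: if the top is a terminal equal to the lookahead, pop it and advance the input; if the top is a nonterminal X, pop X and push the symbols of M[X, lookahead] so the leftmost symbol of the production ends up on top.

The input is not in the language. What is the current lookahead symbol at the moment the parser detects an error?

step 1: stack=$ S  input=print if end print else print end end $  — expand S ::= E E
step 2: stack=$ E E  input=print if end print else print end end $  — expand E ::= print H end
step 3: stack=$ E end H print  input=print if end print else print end end $  — match print
step 4: stack=$ E end H  input=if end print else print end end $  — expand H ::= if
step 5: stack=$ E end if  input=if end print else print end end $  — match if
step 6: stack=$ E end  input=end print else print end end $  — match end
step 7: stack=$ E  input=print else print end end $  — expand E ::= print H end
step 8: stack=$ end H print  input=print else print end end $  — match print
step 9: stack=$ end H  input=else print end end $  — expand H ::= else print
step 10: stack=$ end print else  input=else print end end $  — match else
step 11: stack=$ end print  input=print end end $  — match print
step 12: stack=$ end  input=end end $  — match end
step 13: stack=$  input=end $  — error: stack empty but input remains

end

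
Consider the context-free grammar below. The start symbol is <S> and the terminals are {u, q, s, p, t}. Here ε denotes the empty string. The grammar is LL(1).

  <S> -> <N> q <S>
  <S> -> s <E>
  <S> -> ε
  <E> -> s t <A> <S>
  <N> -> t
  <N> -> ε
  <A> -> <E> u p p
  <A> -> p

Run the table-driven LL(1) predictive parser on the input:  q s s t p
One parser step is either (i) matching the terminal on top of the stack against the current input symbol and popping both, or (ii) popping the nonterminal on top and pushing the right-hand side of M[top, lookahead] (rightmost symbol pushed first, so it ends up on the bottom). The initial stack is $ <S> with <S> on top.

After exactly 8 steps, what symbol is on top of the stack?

step 1: stack=$ <S>  input=q s s t p $  — expand <S> -> <N> q <S>
step 2: stack=$ <S> q <N>  input=q s s t p $  — expand <N> -> ε
step 3: stack=$ <S> q  input=q s s t p $  — match q
step 4: stack=$ <S>  input=s s t p $  — expand <S> -> s <E>
step 5: stack=$ <E> s  input=s s t p $  — match s
step 6: stack=$ <E>  input=s t p $  — expand <E> -> s t <A> <S>
step 7: stack=$ <S> <A> t s  input=s t p $  — match s
step 8: stack=$ <S> <A> t  input=t p $  — match t
Stack after step 8: $ <S> <A> (top = <A>).

<A>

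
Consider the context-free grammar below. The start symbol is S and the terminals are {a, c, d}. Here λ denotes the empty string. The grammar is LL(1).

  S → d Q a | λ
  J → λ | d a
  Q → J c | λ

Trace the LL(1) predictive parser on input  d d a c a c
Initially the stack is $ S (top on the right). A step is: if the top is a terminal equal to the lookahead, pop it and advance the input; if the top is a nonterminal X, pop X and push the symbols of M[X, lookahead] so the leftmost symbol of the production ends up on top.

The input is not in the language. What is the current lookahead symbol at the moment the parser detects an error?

step 1: stack=$ S  input=d d a c a c $  — expand S → d Q a
step 2: stack=$ a Q d  input=d d a c a c $  — match d
step 3: stack=$ a Q  input=d a c a c $  — expand Q → J c
step 4: stack=$ a c J  input=d a c a c $  — expand J → d a
step 5: stack=$ a c a d  input=d a c a c $  — match d
step 6: stack=$ a c a  input=a c a c $  — match a
step 7: stack=$ a c  input=c a c $  — match c
step 8: stack=$ a  input=a c $  — match a
step 9: stack=$  input=c $  — error: stack empty but input remains

c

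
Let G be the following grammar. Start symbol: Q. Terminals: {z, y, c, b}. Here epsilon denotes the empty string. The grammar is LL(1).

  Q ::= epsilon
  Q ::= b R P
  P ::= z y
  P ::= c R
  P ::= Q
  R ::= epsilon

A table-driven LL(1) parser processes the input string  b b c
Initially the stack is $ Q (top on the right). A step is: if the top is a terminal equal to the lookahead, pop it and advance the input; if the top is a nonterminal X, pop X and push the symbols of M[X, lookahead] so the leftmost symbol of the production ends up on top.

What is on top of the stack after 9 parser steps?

     Stack    Input    Action
  1  $ Q      b b c $  expand Q ::= b R P
  2  $ P R b  b b c $  match b
  3  $ P R    b c $    expand R ::= epsilon
  4  $ P      b c $    expand P ::= Q
  5  $ Q      b c $    expand Q ::= b R P
  6  $ P R b  b c $    match b
  7  $ P R    c $      expand R ::= epsilon
  8  $ P      c $      expand P ::= c R
  9  $ R c    c $      match c
Stack after step 9: $ R (top = R).

R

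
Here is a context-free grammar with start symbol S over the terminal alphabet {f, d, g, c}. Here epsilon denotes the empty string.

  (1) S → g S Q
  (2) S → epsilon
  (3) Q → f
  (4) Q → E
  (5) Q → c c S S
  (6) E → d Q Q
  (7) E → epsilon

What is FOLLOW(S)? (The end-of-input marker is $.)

{$, c, d, f, g}

FIRST(S) = {epsilon, g}
FIRST(E) = {epsilon, d}
FIRST(Q) = {epsilon, c, d, f}  (via E)
FOLLOW(S) includes $ since S is the start symbol.
FOLLOW(S): in S→g S Q, S is followed by Q with FIRST {epsilon, c, d, f}; in S→g S Q, the suffix after S is nullable (adds nothing new); in Q→c c S S (occurrence 1), S is followed by S with FIRST {epsilon, g}; in Q→c c S S (occurrence 1), the suffix after S is nullable, so FOLLOW(S) ⊇ FOLLOW(Q) = {$, c, d, f, g}; in Q→c c S S (occurrence 2), the suffix after S is empty, so FOLLOW(S) ⊇ FOLLOW(Q) = {$, c, d, f, g}. Thus FOLLOW(S) = {$, c, d, f, g}.
FOLLOW(Q): in S→g S Q, the suffix after Q is empty, so FOLLOW(Q) ⊇ FOLLOW(S) = {$, c, d, f, g}; in E→d Q Q (occurrence 1), Q is followed by Q with FIRST {epsilon, c, d, f}; in E→d Q Q (occurrence 1), the suffix after Q is nullable, so FOLLOW(Q) ⊇ FOLLOW(E) = {$, c, d, f, g}; in E→d Q Q (occurrence 2), the suffix after Q is empty, so FOLLOW(Q) ⊇ FOLLOW(E) = {$, c, d, f, g}. Thus FOLLOW(Q) = {$, c, d, f, g}.
FOLLOW(E): in Q→E, the suffix after E is empty, so FOLLOW(E) ⊇ FOLLOW(Q) = {$, c, d, f, g}. Thus FOLLOW(E) = {$, c, d, f, g}.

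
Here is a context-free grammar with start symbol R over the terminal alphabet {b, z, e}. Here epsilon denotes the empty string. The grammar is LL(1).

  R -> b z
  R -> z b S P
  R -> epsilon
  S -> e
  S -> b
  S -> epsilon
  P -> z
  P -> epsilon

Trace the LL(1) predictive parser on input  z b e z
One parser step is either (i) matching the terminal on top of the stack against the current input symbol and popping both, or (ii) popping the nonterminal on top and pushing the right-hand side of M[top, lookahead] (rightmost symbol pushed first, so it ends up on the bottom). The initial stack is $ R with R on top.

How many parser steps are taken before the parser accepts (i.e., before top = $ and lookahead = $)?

     Stack      Input      Action
  1  $ R        z b e z $  expand R -> z b S P
  2  $ P S b z  z b e z $  match z
  3  $ P S b    b e z $    match b
  4  $ P S      e z $      expand S -> e
  5  $ P e      e z $      match e
  6  $ P        z $        expand P -> z
  7  $ z        z $        match z
Accept reached after 7 steps.

7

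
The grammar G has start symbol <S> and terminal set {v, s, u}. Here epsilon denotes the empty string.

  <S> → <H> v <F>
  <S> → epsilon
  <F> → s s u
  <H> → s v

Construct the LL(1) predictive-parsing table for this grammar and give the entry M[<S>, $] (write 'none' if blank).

FIRST(<F>): from <F>→s s u we get {s}. So FIRST(<F>) = {s}.
FIRST(<H>): from <H>→s v we get {s}. So FIRST(<H>) = {s}.
FIRST(<S>): from <S>→<H> v <F> we get {s}; from <S>→epsilon we get {epsilon}. So FIRST(<S>) = {epsilon, s}.
FOLLOW(<S>) includes $ since <S> is the start symbol.
FOLLOW(<S>): <S> appears on no right-hand side. Thus FOLLOW(<S>) = {$}.
For <S> → <H> v <F>: FIRST(<H> v <F>) = {s}, so it goes in M[<S>, t] for t ∈ {s}.
For <S> → epsilon: FIRST(epsilon) = {epsilon}, so it goes in M[<S>, t] for t ∈ {}; since epsilon ∈ FIRST, also for every t ∈ FOLLOW(<S>) = {$}.

<S> → epsilon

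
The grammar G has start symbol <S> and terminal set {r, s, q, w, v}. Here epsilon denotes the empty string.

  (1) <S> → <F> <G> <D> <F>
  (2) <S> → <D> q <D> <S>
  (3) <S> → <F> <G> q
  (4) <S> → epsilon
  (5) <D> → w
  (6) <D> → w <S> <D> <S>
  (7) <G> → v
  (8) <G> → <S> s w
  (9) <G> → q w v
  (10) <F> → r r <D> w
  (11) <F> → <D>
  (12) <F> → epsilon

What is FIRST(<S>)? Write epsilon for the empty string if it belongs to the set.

{epsilon, q, r, s, v, w}

FIRST(<D>): from <D>→w we get {w}; from <D>→w <S> <D> <S> we get {w}. So FIRST(<D>) = {w}.
FIRST(<F>): from <F>→r r <D> w we get {r}; from <F>→<D> we get {w}; from <F>→epsilon we get {epsilon}. So FIRST(<F>) = {epsilon, r, w}.
FIRST(<S>): from <S>→<F> <G> <D> <F> we get {q, r, s, v, w}; from <S>→<D> q <D> <S> we get {w}; from <S>→<F> <G> q we get {q, r, s, v, w}; from <S>→epsilon we get {epsilon}. So FIRST(<S>) = {epsilon, q, r, s, v, w}.
FIRST(<G>): from <G>→v we get {v}; from <G>→<S> s w we get {q, r, s, v, w}; from <G>→q w v we get {q}. So FIRST(<G>) = {q, r, s, v, w}.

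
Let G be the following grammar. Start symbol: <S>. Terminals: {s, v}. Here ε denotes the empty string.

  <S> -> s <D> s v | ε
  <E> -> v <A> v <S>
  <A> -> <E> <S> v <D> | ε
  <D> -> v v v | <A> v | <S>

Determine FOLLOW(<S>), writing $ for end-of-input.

FIRST(<S>) = {ε, s}
FIRST(<E>) = {v}
FIRST(<A>) = {ε, v}  (via <E> <S> v <D>)
FIRST(<D>) = {ε, s, v}  (via <A> v, <S>)
FOLLOW(<S>) includes $ since <S> is the start symbol.
FOLLOW(<E>): in <A>-><E> <S> v <D>, <E> is followed by <S> v <D> with FIRST {s, v}. Thus FOLLOW(<E>) = {s, v}.
FOLLOW(<A>): in <E>->v <A> v <S>, <A> is followed by v <S> with FIRST {v}; in <D>-><A> v, <A> is followed by v with FIRST {v}. Thus FOLLOW(<A>) = {v}.
FOLLOW(<D>): in <S>->s <D> s v, <D> is followed by s v with FIRST {s}; in <A>-><E> <S> v <D>, the suffix after <D> is empty, so FOLLOW(<D>) ⊇ FOLLOW(<A>) = {v}. Thus FOLLOW(<D>) = {s, v}.
FOLLOW(<S>): in <E>->v <A> v <S>, the suffix after <S> is empty, so FOLLOW(<S>) ⊇ FOLLOW(<E>) = {s, v}; in <A>-><E> <S> v <D>, <S> is followed by v <D> with FIRST {v}; in <D>-><S>, the suffix after <S> is empty, so FOLLOW(<S>) ⊇ FOLLOW(<D>) = {s, v}. Thus FOLLOW(<S>) = {$, s, v}.

{$, s, v}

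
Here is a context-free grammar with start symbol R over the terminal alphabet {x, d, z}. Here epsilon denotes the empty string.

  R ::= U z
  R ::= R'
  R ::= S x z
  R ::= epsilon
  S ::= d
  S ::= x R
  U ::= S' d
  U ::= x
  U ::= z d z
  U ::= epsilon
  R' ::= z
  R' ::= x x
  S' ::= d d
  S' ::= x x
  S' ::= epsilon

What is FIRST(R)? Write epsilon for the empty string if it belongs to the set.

{epsilon, d, x, z}

FIRST(S) = {d, x}
FIRST(R') = {x, z}
FIRST(S') = {epsilon, d, x}
FIRST(U) = {epsilon, d, x, z}  (via S' d)
FIRST(R) = {epsilon, d, x, z}  (via U z, R', S x z)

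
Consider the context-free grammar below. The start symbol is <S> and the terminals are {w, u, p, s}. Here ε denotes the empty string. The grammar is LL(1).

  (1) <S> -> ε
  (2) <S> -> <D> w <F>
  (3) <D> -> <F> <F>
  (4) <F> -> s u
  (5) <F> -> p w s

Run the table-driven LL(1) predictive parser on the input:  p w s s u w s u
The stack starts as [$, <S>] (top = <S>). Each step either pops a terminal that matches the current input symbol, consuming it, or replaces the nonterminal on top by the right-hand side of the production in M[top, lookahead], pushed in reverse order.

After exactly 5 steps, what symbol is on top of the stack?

s

     Stack              Input              Action
  1  $ <S>              p w s s u w s u $  expand <S> -> <D> w <F>
  2  $ <F> w <D>        p w s s u w s u $  expand <D> -> <F> <F>
  3  $ <F> w <F> <F>    p w s s u w s u $  expand <F> -> p w s
  4  $ <F> w <F> s w p  p w s s u w s u $  match p
  5  $ <F> w <F> s w    w s s u w s u $    match w
Stack after step 5: $ <F> w <F> s (top = s).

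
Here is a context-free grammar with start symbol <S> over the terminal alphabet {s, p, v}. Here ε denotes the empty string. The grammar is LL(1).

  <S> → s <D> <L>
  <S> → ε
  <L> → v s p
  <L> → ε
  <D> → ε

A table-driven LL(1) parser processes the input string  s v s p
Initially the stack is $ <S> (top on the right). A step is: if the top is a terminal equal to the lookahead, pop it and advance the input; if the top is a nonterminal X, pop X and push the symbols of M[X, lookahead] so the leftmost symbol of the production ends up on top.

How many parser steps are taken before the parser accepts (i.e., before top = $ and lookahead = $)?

step 1: stack=$ <S>  input=s v s p $  — expand <S> → s <D> <L>
step 2: stack=$ <L> <D> s  input=s v s p $  — match s
step 3: stack=$ <L> <D>  input=v s p $  — expand <D> → ε
step 4: stack=$ <L>  input=v s p $  — expand <L> → v s p
step 5: stack=$ p s v  input=v s p $  — match v
step 6: stack=$ p s  input=s p $  — match s
step 7: stack=$ p  input=p $  — match p
Accept reached after 7 steps.

7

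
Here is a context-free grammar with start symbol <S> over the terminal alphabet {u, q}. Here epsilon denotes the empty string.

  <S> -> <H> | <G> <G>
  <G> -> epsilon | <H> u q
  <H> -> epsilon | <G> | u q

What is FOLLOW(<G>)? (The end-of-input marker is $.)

FIRST(<S>) = {epsilon, u}  (via <H>, <G> <G>)
FIRST(<G>) = {epsilon, u}  (via <H> u q)
FIRST(<H>) = {epsilon, u}  (via <G>)
FOLLOW(<S>) includes $ since <S> is the start symbol.
FOLLOW(<S>): <S> appears on no right-hand side. Thus FOLLOW(<S>) = {$}.
FOLLOW(<H>): in <S>-><H>, the suffix after <H> is empty, so FOLLOW(<H>) ⊇ FOLLOW(<S>) = {$}; in <G>-><H> u q, <H> is followed by u q with FIRST {u}. Thus FOLLOW(<H>) = {$, u}.
FOLLOW(<G>): in <S>-><G> <G> (occurrence 1), <G> is followed by <G> with FIRST {epsilon, u}; in <S>-><G> <G> (occurrence 1), the suffix after <G> is nullable, so FOLLOW(<G>) ⊇ FOLLOW(<S>) = {$}; in <S>-><G> <G> (occurrence 2), the suffix after <G> is empty, so FOLLOW(<G>) ⊇ FOLLOW(<S>) = {$}; in <H>-><G>, the suffix after <G> is empty, so FOLLOW(<G>) ⊇ FOLLOW(<H>) = {$, u}. Thus FOLLOW(<G>) = {$, u}.

{$, u}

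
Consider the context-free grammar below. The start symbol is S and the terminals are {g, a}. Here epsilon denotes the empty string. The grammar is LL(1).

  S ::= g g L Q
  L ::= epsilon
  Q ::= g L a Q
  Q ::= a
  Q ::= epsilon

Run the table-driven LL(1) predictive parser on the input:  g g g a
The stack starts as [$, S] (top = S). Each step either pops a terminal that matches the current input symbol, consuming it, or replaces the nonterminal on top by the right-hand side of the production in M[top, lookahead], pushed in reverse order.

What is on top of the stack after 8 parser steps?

     Stack      Input      Action
  1  $ S        g g g a $  expand S ::= g g L Q
  2  $ Q L g g  g g g a $  match g
  3  $ Q L g    g g a $    match g
  4  $ Q L      g a $      expand L ::= epsilon
  5  $ Q        g a $      expand Q ::= g L a Q
  6  $ Q a L g  g a $      match g
  7  $ Q a L    a $        expand L ::= epsilon
  8  $ Q a      a $        match a
Stack after step 8: $ Q (top = Q).

Q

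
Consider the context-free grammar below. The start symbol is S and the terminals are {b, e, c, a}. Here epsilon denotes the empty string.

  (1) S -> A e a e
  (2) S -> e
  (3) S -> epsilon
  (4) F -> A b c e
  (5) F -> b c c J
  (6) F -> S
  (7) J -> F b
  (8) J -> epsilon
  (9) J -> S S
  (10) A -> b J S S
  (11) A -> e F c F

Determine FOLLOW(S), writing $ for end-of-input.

FIRST(A): from A->b J S S we get {b}; from A->e F c F we get {e}. So FIRST(A) = {b, e}.
FIRST(S): from S->A e a e we get {b, e}; from S->e we get {e}; from S->epsilon we get {epsilon}. So FIRST(S) = {epsilon, b, e}.
FIRST(F): from F->A b c e we get {b, e}; from F->b c c J we get {b}; from F->S we get {epsilon, b, e}. So FIRST(F) = {epsilon, b, e}.
FIRST(J): from J->F b we get {b, e}; from J->epsilon we get {epsilon}; from J->S S we get {epsilon, b, e}. So FIRST(J) = {epsilon, b, e}.
FOLLOW(S) includes $ since S is the start symbol.
FOLLOW(A): in S->A e a e, A is followed by e a e with FIRST {e}; in F->A b c e, A is followed by b c e with FIRST {b}. Thus FOLLOW(A) = {b, e}.
FOLLOW(F): in J->F b, F is followed by b with FIRST {b}; in A->e F c F (occurrence 1), F is followed by c F with FIRST {c}; in A->e F c F (occurrence 2), the suffix after F is empty, so FOLLOW(F) ⊇ FOLLOW(A) = {b, e}. Thus FOLLOW(F) = {b, c, e}.
FOLLOW(J): in F->b c c J, the suffix after J is empty, so FOLLOW(J) ⊇ FOLLOW(F) = {b, c, e}; in A->b J S S, J is followed by S S with FIRST {epsilon, b, e}; in A->b J S S, the suffix after J is nullable, so FOLLOW(J) ⊇ FOLLOW(A) = {b, e}. Thus FOLLOW(J) = {b, c, e}.
FOLLOW(S): in F->S, the suffix after S is empty, so FOLLOW(S) ⊇ FOLLOW(F) = {b, c, e}; in J->S S (occurrence 1), S is followed by S with FIRST {epsilon, b, e}; in J->S S (occurrence 1), the suffix after S is nullable, so FOLLOW(S) ⊇ FOLLOW(J) = {b, c, e}; in J->S S (occurrence 2), the suffix after S is empty, so FOLLOW(S) ⊇ FOLLOW(J) = {b, c, e}; in A->b J S S (occurrence 1), S is followed by S with FIRST {epsilon, b, e}; in A->b J S S (occurrence 1), the suffix after S is nullable, so FOLLOW(S) ⊇ FOLLOW(A) = {b, e}; in A->b J S S (occurrence 2), the suffix after S is empty, so FOLLOW(S) ⊇ FOLLOW(A) = {b, e}. Thus FOLLOW(S) = {$, b, c, e}.

{$, b, c, e}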